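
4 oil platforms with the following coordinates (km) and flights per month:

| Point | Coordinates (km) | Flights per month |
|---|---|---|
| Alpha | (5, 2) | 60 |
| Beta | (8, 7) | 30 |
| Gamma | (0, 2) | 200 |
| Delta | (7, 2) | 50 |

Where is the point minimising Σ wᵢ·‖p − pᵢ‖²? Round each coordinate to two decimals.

(2.62, 2.44)

The minimiser of Σwᵢ‖p−pᵢ‖² is the weighted centroid p* = (Σwᵢpᵢ)/(Σwᵢ).
Σwᵢ = 340.
Σwᵢxᵢ = 60·5 + 30·8 + 200·0 + 50·7 = 890.
Σwᵢyᵢ = 60·2 + 30·7 + 200·2 + 50·2 = 830.
x* = 890/340 = 2.62, y* = 830/340 = 2.44.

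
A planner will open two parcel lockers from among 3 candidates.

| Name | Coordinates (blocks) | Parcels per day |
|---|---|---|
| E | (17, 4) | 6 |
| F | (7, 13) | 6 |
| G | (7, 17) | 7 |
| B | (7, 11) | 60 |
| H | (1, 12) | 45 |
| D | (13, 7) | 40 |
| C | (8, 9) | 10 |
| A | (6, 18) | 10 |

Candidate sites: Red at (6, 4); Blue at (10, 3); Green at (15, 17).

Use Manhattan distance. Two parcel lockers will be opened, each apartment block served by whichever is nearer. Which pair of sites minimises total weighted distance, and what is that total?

{Red, Blue}, total 1761

Evaluate every pair (each demand assigned to the nearer of the two):
  {Red, Blue}: total = 1761
  {Red, Green}: total = 1817
  {Blue, Green}: total = 2106
Best pair: {Red, Blue} with total 1761.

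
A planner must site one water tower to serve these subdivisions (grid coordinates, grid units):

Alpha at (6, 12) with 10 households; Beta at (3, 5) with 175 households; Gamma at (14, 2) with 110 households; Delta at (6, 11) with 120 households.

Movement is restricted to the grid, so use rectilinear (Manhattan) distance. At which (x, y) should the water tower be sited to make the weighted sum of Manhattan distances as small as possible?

(6, 5)

Manhattan distance separates: Σwᵢ(|x−xᵢ|+|y−yᵢ|) = Σwᵢ|x−xᵢ| + Σwᵢ|y−yᵢ|, so x and y are optimised independently as 1-D weighted medians.
Total weight W = 415; half = 207.5.
x-coordinate, sorted with cumulative weight:
  x=3 (Beta, w=175) cum 175
  x=6 (Alpha, w=10) cum 185
  x=6 (Delta, w=120) cum 305  ← median
  x=14 (Gamma, w=110) cum 415
⇒ x* = 6
y-coordinate, sorted with cumulative weight:
  y=2 (Gamma, w=110) cum 110
  y=5 (Beta, w=175) cum 285  ← median
  y=11 (Delta, w=120) cum 405
  y=12 (Alpha, w=10) cum 415
⇒ y* = 5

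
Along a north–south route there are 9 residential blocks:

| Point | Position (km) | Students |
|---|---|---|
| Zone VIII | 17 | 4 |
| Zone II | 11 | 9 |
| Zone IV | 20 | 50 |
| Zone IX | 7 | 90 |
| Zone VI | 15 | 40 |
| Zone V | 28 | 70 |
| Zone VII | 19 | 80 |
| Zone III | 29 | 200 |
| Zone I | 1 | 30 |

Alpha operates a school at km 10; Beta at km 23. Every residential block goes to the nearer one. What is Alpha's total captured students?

The indifferent point is the midpoint (10+23)/2 = 16.5; residential blocks left of it (closer to Alpha at 10) go to Alpha, those right go to Beta.
  Zone I at 1 (w=30) → Alpha
  Zone IX at 7 (w=90) → Alpha
  Zone II at 11 (w=9) → Alpha
  Zone VI at 15 (w=40) → Alpha
  Zone VIII at 17 (w=4) → Beta
  Zone VII at 19 (w=80) → Beta
  Zone IV at 20 (w=50) → Beta
  Zone V at 28 (w=70) → Beta
  Zone III at 29 (w=200) → Beta
Alpha captures 169; Beta captures 404.

169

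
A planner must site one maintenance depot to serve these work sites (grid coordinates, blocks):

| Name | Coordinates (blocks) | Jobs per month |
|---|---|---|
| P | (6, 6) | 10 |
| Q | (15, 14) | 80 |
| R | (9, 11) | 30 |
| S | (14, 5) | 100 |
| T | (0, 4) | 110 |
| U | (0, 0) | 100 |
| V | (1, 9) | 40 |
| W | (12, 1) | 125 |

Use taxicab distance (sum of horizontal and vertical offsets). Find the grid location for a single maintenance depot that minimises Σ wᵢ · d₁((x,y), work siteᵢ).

Manhattan distance separates: Σwᵢ(|x−xᵢ|+|y−yᵢ|) = Σwᵢ|x−xᵢ| + Σwᵢ|y−yᵢ|, so x and y are optimised independently as 1-D weighted medians.
Total weight W = 595; half = 297.5.
x-coordinate, sorted with cumulative weight:
  x=0 (T, w=110) cum 110
  x=0 (U, w=100) cum 210
  x=1 (V, w=40) cum 250
  x=6 (P, w=10) cum 260
  x=9 (R, w=30) cum 290
  x=12 (W, w=125) cum 415  ← median
  x=14 (S, w=100) cum 515
  x=15 (Q, w=80) cum 595
⇒ x* = 12
y-coordinate, sorted with cumulative weight:
  y=0 (U, w=100) cum 100
  y=1 (W, w=125) cum 225
  y=4 (T, w=110) cum 335  ← median
  y=5 (S, w=100) cum 435
  y=6 (P, w=10) cum 445
  y=9 (V, w=40) cum 485
  y=11 (R, w=30) cum 515
  y=14 (Q, w=80) cum 595
⇒ y* = 4

(12, 4)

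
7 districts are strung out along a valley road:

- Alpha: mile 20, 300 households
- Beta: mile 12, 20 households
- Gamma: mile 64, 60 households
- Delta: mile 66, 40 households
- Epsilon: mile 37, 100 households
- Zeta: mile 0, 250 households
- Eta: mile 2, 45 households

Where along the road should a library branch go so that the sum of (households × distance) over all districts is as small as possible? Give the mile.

x = 20

For a sum of weighted absolute distances on a line, the optimum is the weighted median (not the mean). Total weight W = 815; half-weight = 407.5.
Sort by position and accumulate weight:
  mile 0 (Zeta, w=250) → cum 250
  mile 2 (Eta, w=45) → cum 295
  mile 12 (Beta, w=20) → cum 315
  mile 20 (Alpha, w=300) → cum 615  ≥ 407.5 → median here
  mile 37 (Epsilon, w=100) → cum 715
  mile 64 (Gamma, w=60) → cum 775
  mile 66 (Delta, w=40) → cum 815
Optimal location: mile 20.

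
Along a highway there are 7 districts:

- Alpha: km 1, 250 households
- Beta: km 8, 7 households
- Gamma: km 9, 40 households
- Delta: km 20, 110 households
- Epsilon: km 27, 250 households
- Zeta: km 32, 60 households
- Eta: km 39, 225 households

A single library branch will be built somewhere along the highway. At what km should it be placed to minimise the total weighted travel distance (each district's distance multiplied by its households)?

For a sum of weighted absolute distances on a line, the optimum is the weighted median (not the mean). Total weight W = 942; half-weight = 471.
Sort by position and accumulate weight:
  km 1 (Alpha, w=250) → cum 250
  km 8 (Beta, w=7) → cum 257
  km 9 (Gamma, w=40) → cum 297
  km 20 (Delta, w=110) → cum 407
  km 27 (Epsilon, w=250) → cum 657  ≥ 471 → median here
  km 32 (Zeta, w=60) → cum 717
  km 39 (Eta, w=225) → cum 942
Optimal location: km 27.

x = 27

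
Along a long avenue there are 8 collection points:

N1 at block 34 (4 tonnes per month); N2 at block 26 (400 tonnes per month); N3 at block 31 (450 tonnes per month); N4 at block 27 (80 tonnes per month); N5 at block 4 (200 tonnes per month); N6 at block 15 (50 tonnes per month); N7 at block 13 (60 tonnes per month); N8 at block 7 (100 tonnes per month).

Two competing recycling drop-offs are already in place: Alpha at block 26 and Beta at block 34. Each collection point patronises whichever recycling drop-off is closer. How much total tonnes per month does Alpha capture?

The indifferent point is the midpoint (26+34)/2 = 30; collection points left of it (closer to Alpha at 26) go to Alpha, those right go to Beta.
  N5 at 4 (w=200) → Alpha
  N8 at 7 (w=100) → Alpha
  N7 at 13 (w=60) → Alpha
  N6 at 15 (w=50) → Alpha
  N2 at 26 (w=400) → Alpha
  N4 at 27 (w=80) → Alpha
  N3 at 31 (w=450) → Beta
  N1 at 34 (w=4) → Beta
Alpha captures 890; Beta captures 454.

890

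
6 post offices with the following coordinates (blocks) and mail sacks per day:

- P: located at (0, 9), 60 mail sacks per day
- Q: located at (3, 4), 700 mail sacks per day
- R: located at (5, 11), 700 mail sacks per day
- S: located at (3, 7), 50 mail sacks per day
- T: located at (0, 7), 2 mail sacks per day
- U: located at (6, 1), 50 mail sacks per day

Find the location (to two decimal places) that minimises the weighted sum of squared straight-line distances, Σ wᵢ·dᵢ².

The minimiser of Σwᵢ‖p−pᵢ‖² is the weighted centroid p* = (Σwᵢpᵢ)/(Σwᵢ).
Σwᵢ = 1562.
Σwᵢxᵢ = 60·0 + 700·3 + 700·5 + 50·3 + 2·0 + 50·6 = 6050.
Σwᵢyᵢ = 60·9 + 700·4 + 700·11 + 50·7 + 2·7 + 50·1 = 11454.
x* = 6050/1562 = 3.87, y* = 11454/1562 = 7.33.

(3.87, 7.33)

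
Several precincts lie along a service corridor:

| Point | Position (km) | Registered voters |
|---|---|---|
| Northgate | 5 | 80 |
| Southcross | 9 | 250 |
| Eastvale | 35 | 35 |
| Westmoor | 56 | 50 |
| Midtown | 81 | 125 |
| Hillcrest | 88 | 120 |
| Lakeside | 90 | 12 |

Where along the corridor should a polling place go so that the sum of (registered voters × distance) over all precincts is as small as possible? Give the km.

For a sum of weighted absolute distances on a line, the optimum is the weighted median (not the mean). Total weight W = 672; half-weight = 336.
Sort by position and accumulate weight:
  km 5 (Northgate, w=80) → cum 80
  km 9 (Southcross, w=250) → cum 330
  km 35 (Eastvale, w=35) → cum 365  ≥ 336 → median here
  km 56 (Westmoor, w=50) → cum 415
  km 81 (Midtown, w=125) → cum 540
  km 88 (Hillcrest, w=120) → cum 660
  km 90 (Lakeside, w=12) → cum 672
Optimal location: km 35.

x = 35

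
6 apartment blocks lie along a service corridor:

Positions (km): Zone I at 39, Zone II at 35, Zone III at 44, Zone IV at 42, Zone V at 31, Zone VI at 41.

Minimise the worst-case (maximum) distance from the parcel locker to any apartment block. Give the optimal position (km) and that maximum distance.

location 37.5, max distance 6.5

The 1-center on a line is the midpoint of the two extreme points: leftmost at 31, rightmost at 44.
Optimal location = (31 + 44)/2 = 37.5; maximum distance = (44 − 31)/2 = 6.5.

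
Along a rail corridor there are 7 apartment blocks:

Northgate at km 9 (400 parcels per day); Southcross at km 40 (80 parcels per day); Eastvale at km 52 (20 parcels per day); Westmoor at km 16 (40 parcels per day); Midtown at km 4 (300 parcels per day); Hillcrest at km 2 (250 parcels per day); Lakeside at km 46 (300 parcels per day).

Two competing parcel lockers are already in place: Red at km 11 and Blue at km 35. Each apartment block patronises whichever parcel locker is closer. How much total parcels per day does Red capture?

990

The indifferent point is the midpoint (11+35)/2 = 23; apartment blocks left of it (closer to Red at 11) go to Red, those right go to Blue.
  Hillcrest at 2 (w=250) → Red
  Midtown at 4 (w=300) → Red
  Northgate at 9 (w=400) → Red
  Westmoor at 16 (w=40) → Red
  Southcross at 40 (w=80) → Blue
  Lakeside at 46 (w=300) → Blue
  Eastvale at 52 (w=20) → Blue
Red captures 990; Blue captures 400.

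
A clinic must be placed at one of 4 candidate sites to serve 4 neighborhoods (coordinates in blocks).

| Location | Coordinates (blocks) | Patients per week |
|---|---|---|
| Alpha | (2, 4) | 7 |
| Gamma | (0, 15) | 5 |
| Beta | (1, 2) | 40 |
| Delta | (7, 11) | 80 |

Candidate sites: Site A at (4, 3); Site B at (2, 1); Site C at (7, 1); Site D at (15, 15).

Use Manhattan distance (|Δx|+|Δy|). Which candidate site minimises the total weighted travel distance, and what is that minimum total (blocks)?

Site A, total 1141 blocks

Total weighted distance at each candidate:
  Site A (4, 3): total = 1141
  Site B (2, 1): total = 1381
  Site C (7, 1): total = 1241
  Site D (15, 15): total = 2283
Minimum is at Site A with total 1141 blocks.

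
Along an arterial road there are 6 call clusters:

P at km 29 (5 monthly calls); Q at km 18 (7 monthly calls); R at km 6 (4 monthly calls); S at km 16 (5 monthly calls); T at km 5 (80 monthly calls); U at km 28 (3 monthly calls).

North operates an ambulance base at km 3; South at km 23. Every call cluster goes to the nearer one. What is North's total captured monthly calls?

The indifferent point is the midpoint (3+23)/2 = 13; call clusters left of it (closer to North at 3) go to North, those right go to South.
  T at 5 (w=80) → North
  R at 6 (w=4) → North
  S at 16 (w=5) → South
  Q at 18 (w=7) → South
  U at 28 (w=3) → South
  P at 29 (w=5) → South
North captures 84; South captures 20.

84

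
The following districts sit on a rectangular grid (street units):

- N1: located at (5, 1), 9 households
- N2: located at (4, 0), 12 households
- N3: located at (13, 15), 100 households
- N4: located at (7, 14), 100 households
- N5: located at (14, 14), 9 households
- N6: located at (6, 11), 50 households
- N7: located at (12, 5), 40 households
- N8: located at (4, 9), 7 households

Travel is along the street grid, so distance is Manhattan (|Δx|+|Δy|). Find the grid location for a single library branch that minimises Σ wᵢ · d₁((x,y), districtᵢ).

(7, 14)

Manhattan distance separates: Σwᵢ(|x−xᵢ|+|y−yᵢ|) = Σwᵢ|x−xᵢ| + Σwᵢ|y−yᵢ|, so x and y are optimised independently as 1-D weighted medians.
Total weight W = 327; half = 163.5.
x-coordinate, sorted with cumulative weight:
  x=4 (N2, w=12) cum 12
  x=4 (N8, w=7) cum 19
  x=5 (N1, w=9) cum 28
  x=6 (N6, w=50) cum 78
  x=7 (N4, w=100) cum 178  ← median
  x=12 (N7, w=40) cum 218
  x=13 (N3, w=100) cum 318
  x=14 (N5, w=9) cum 327
⇒ x* = 7
y-coordinate, sorted with cumulative weight:
  y=0 (N2, w=12) cum 12
  y=1 (N1, w=9) cum 21
  y=5 (N7, w=40) cum 61
  y=9 (N8, w=7) cum 68
  y=11 (N6, w=50) cum 118
  y=14 (N4, w=100) cum 218  ← median
  y=14 (N5, w=9) cum 227
  y=15 (N3, w=100) cum 327
⇒ y* = 14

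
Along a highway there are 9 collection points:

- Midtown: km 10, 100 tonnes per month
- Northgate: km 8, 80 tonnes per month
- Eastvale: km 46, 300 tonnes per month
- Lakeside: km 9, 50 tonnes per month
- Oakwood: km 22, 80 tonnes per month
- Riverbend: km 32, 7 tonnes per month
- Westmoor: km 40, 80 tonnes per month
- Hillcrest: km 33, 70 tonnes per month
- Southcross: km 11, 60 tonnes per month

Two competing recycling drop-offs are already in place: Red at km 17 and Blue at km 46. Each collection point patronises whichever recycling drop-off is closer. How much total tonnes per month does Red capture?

The indifferent point is the midpoint (17+46)/2 = 31.5; collection points left of it (closer to Red at 17) go to Red, those right go to Blue.
  Northgate at 8 (w=80) → Red
  Lakeside at 9 (w=50) → Red
  Midtown at 10 (w=100) → Red
  Southcross at 11 (w=60) → Red
  Oakwood at 22 (w=80) → Red
  Riverbend at 32 (w=7) → Blue
  Hillcrest at 33 (w=70) → Blue
  Westmoor at 40 (w=80) → Blue
  Eastvale at 46 (w=300) → Blue
Red captures 370; Blue captures 457.

370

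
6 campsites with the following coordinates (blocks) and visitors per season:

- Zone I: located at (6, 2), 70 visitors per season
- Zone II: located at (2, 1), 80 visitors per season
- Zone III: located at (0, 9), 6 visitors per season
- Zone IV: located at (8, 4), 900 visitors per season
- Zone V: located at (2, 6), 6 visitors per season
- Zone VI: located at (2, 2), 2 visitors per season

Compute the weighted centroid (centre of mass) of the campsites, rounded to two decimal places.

(7.33, 3.68)

The minimiser of Σwᵢ‖p−pᵢ‖² is the weighted centroid p* = (Σwᵢpᵢ)/(Σwᵢ).
Σwᵢ = 1064.
Σwᵢxᵢ = 70·6 + 80·2 + 6·0 + 900·8 + 6·2 + 2·2 = 7796.
Σwᵢyᵢ = 70·2 + 80·1 + 6·9 + 900·4 + 6·6 + 2·2 = 3914.
x* = 7796/1064 = 7.33, y* = 3914/1064 = 3.68.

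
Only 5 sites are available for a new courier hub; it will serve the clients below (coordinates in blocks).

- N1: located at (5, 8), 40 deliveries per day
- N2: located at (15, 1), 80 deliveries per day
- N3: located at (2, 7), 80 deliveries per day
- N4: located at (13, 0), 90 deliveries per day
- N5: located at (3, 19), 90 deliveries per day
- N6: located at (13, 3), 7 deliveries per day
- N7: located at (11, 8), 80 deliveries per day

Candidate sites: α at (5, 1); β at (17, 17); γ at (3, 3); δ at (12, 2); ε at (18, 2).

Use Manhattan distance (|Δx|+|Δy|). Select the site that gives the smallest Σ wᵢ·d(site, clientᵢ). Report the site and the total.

δ, total 5224 blocks

Total weighted distance at each candidate:
  α (5, 1): total = 5520
  β (17, 17): total = 8936
  γ (3, 3): total = 5520
  δ (12, 2): total = 5224
  ε (18, 2): total = 7352
Minimum is at δ with total 5224 blocks.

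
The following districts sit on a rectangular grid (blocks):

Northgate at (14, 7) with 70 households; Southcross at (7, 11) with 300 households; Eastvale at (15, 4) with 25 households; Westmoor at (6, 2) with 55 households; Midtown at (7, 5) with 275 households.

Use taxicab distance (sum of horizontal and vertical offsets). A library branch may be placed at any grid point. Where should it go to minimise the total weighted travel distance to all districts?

Manhattan distance separates: Σwᵢ(|x−xᵢ|+|y−yᵢ|) = Σwᵢ|x−xᵢ| + Σwᵢ|y−yᵢ|, so x and y are optimised independently as 1-D weighted medians.
Total weight W = 725; half = 362.5.
x-coordinate, sorted with cumulative weight:
  x=6 (Westmoor, w=55) cum 55
  x=7 (Southcross, w=300) cum 355
  x=7 (Midtown, w=275) cum 630  ← median
  x=14 (Northgate, w=70) cum 700
  x=15 (Eastvale, w=25) cum 725
⇒ x* = 7
y-coordinate, sorted with cumulative weight:
  y=2 (Westmoor, w=55) cum 55
  y=4 (Eastvale, w=25) cum 80
  y=5 (Midtown, w=275) cum 355
  y=7 (Northgate, w=70) cum 425  ← median
  y=11 (Southcross, w=300) cum 725
⇒ y* = 7

(7, 7)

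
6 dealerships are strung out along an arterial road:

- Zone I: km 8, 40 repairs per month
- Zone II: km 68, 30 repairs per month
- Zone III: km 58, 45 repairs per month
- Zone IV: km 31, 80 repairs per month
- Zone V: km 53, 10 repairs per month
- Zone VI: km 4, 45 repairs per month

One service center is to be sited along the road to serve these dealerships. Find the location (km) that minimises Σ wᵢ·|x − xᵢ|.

x = 31

For a sum of weighted absolute distances on a line, the optimum is the weighted median (not the mean). Total weight W = 250; half-weight = 125.
Sort by position and accumulate weight:
  km 4 (Zone VI, w=45) → cum 45
  km 8 (Zone I, w=40) → cum 85
  km 31 (Zone IV, w=80) → cum 165  ≥ 125 → median here
  km 53 (Zone V, w=10) → cum 175
  km 58 (Zone III, w=45) → cum 220
  km 68 (Zone II, w=30) → cum 250
Optimal location: km 31.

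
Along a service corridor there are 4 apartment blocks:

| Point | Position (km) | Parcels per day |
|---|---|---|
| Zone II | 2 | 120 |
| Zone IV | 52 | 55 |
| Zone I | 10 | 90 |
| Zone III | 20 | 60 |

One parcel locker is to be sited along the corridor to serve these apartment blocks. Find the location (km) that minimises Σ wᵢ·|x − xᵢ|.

x = 10

For a sum of weighted absolute distances on a line, the optimum is the weighted median (not the mean). Total weight W = 325; half-weight = 162.5.
Sort by position and accumulate weight:
  km 2 (Zone II, w=120) → cum 120
  km 10 (Zone I, w=90) → cum 210  ≥ 162.5 → median here
  km 20 (Zone III, w=60) → cum 270
  km 52 (Zone IV, w=55) → cum 325
Optimal location: km 10.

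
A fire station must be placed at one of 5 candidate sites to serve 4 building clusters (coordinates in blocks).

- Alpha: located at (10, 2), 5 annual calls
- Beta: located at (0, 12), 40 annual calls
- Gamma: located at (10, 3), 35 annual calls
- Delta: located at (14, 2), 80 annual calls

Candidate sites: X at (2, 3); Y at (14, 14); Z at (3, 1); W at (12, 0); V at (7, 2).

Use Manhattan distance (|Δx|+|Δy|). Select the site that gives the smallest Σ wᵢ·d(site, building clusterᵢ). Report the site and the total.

Total weighted distance at each candidate:
  X (2, 3): total = 1805
  Y (14, 14): total = 2205
  Z (3, 1): total = 1875
  W (12, 0): total = 1475
  V (7, 2): total = 1395
Minimum is at V with total 1395 blocks.

V, total 1395 blocks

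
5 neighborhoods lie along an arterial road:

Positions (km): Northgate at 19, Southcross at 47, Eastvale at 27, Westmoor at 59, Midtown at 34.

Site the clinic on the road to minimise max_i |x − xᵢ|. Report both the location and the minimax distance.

The 1-center on a line is the midpoint of the two extreme points: leftmost at 19, rightmost at 59.
Optimal location = (19 + 59)/2 = 39; maximum distance = (59 − 19)/2 = 20.

location 39, max distance 20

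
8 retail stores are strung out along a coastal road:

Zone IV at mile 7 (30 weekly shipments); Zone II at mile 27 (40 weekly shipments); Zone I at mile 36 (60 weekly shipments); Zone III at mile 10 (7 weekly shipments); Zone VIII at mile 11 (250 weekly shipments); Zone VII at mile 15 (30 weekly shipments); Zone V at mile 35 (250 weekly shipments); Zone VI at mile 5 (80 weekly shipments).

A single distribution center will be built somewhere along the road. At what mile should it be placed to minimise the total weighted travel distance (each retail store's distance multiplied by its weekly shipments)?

For a sum of weighted absolute distances on a line, the optimum is the weighted median (not the mean). Total weight W = 747; half-weight = 373.5.
Sort by position and accumulate weight:
  mile 5 (Zone VI, w=80) → cum 80
  mile 7 (Zone IV, w=30) → cum 110
  mile 10 (Zone III, w=7) → cum 117
  mile 11 (Zone VIII, w=250) → cum 367
  mile 15 (Zone VII, w=30) → cum 397  ≥ 373.5 → median here
  mile 27 (Zone II, w=40) → cum 437
  mile 35 (Zone V, w=250) → cum 687
  mile 36 (Zone I, w=60) → cum 747
Optimal location: mile 15.

x = 15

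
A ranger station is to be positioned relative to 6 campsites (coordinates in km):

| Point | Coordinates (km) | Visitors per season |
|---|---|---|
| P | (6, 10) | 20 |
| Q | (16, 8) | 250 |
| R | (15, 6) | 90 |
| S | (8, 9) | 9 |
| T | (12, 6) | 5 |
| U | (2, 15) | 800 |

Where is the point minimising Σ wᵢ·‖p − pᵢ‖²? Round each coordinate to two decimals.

The minimiser of Σwᵢ‖p−pᵢ‖² is the weighted centroid p* = (Σwᵢpᵢ)/(Σwᵢ).
Σwᵢ = 1174.
Σwᵢxᵢ = 20·6 + 250·16 + 90·15 + 9·8 + 5·12 + 800·2 = 7202.
Σwᵢyᵢ = 20·10 + 250·8 + 90·6 + 9·9 + 5·6 + 800·15 = 14851.
x* = 7202/1174 = 6.13, y* = 14851/1174 = 12.65.

(6.13, 12.65)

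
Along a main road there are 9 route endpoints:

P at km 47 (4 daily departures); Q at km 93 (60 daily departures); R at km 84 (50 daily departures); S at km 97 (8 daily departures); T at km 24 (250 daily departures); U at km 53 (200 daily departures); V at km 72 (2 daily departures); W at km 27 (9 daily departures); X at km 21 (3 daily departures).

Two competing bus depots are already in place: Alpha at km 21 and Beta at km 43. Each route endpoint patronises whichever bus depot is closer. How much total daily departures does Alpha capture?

262

The indifferent point is the midpoint (21+43)/2 = 32; route endpoints left of it (closer to Alpha at 21) go to Alpha, those right go to Beta.
  X at 21 (w=3) → Alpha
  T at 24 (w=250) → Alpha
  W at 27 (w=9) → Alpha
  P at 47 (w=4) → Beta
  U at 53 (w=200) → Beta
  V at 72 (w=2) → Beta
  R at 84 (w=50) → Beta
  Q at 93 (w=60) → Beta
  S at 97 (w=8) → Beta
Alpha captures 262; Beta captures 324.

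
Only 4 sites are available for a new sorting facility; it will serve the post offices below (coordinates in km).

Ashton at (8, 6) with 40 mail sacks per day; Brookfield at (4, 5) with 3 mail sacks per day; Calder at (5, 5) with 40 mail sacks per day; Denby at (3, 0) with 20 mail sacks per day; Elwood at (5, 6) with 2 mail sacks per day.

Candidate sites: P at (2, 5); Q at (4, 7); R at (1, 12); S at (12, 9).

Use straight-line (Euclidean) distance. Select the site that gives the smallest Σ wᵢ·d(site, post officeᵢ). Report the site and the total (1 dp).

Total weighted distance at each candidate:
  P (2, 5): total = 477.6
  Q (4, 7): total = 404.6
  R (1, 12): total = 971.9
  S (12, 9): total = 819.1
Minimum is at Q with total 404.6 km.

Q, total 404.6 km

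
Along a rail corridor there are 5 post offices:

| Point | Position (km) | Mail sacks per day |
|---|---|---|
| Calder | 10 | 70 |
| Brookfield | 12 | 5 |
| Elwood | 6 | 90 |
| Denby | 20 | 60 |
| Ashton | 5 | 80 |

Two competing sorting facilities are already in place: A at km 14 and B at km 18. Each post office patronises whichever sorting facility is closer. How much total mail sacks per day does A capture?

245

The indifferent point is the midpoint (14+18)/2 = 16; post offices left of it (closer to A at 14) go to A, those right go to B.
  Ashton at 5 (w=80) → A
  Elwood at 6 (w=90) → A
  Calder at 10 (w=70) → A
  Brookfield at 12 (w=5) → A
  Denby at 20 (w=60) → B
A captures 245; B captures 60.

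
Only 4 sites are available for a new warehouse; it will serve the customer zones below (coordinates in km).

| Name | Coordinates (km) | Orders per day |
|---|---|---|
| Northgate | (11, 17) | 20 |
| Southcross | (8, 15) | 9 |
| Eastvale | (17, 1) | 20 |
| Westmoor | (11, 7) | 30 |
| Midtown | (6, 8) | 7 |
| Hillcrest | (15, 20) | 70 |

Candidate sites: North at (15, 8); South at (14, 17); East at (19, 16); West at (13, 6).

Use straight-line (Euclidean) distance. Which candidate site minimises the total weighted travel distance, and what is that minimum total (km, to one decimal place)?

Total weighted distance at each candidate:
  North (15, 8): total = 1458.4
  South (14, 17): total = 1061.4
  East (19, 16): total = 1427.4
  West (13, 6): total = 1552.3
Minimum is at South with total 1061.4 km.

South, total 1061.4 km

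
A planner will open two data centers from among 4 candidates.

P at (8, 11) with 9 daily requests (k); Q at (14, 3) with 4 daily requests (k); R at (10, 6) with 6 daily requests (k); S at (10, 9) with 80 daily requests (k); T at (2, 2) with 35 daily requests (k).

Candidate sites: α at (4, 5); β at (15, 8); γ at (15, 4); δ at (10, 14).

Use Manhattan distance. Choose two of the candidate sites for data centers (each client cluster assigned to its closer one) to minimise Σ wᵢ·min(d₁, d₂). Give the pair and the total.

Evaluate every pair (each demand assigned to the nearer of the two):
  {α, δ}: total = 710
  {α, β}: total = 811
  {γ, δ}: total = 1020
  {α, γ}: total = 1115
  {β, γ}: total = 1145
  {β, δ}: total = 1176
Best pair: {α, δ} with total 710.

{α, δ}, total 710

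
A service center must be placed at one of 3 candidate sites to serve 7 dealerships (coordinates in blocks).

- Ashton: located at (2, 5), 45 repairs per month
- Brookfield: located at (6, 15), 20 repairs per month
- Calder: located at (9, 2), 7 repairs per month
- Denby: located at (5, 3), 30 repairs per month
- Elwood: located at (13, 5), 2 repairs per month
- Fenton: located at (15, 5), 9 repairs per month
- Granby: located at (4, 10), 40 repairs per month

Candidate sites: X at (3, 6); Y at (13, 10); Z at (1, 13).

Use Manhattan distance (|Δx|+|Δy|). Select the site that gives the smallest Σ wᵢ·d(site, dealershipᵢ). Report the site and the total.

X, total 889 blocks

Total weighted distance at each candidate:
  X (3, 6): total = 889
  Y (13, 10): total = 1927
  Z (1, 13): total = 1576
Minimum is at X with total 889 blocks.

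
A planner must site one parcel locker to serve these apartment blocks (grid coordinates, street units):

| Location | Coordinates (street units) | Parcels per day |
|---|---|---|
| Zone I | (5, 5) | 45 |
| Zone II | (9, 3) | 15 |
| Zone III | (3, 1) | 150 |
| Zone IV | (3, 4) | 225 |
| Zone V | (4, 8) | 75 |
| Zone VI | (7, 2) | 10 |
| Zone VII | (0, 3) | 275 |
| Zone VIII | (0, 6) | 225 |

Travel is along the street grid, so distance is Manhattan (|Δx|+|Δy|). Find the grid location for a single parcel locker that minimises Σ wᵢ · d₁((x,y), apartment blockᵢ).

(3, 4)

Manhattan distance separates: Σwᵢ(|x−xᵢ|+|y−yᵢ|) = Σwᵢ|x−xᵢ| + Σwᵢ|y−yᵢ|, so x and y are optimised independently as 1-D weighted medians.
Total weight W = 1020; half = 510.
x-coordinate, sorted with cumulative weight:
  x=0 (Zone VII, w=275) cum 275
  x=0 (Zone VIII, w=225) cum 500
  x=3 (Zone III, w=150) cum 650  ← median
  x=3 (Zone IV, w=225) cum 875
  x=4 (Zone V, w=75) cum 950
  x=5 (Zone I, w=45) cum 995
  x=7 (Zone VI, w=10) cum 1005
  x=9 (Zone II, w=15) cum 1020
⇒ x* = 3
y-coordinate, sorted with cumulative weight:
  y=1 (Zone III, w=150) cum 150
  y=2 (Zone VI, w=10) cum 160
  y=3 (Zone II, w=15) cum 175
  y=3 (Zone VII, w=275) cum 450
  y=4 (Zone IV, w=225) cum 675  ← median
  y=5 (Zone I, w=45) cum 720
  y=6 (Zone VIII, w=225) cum 945
  y=8 (Zone V, w=75) cum 1020
⇒ y* = 4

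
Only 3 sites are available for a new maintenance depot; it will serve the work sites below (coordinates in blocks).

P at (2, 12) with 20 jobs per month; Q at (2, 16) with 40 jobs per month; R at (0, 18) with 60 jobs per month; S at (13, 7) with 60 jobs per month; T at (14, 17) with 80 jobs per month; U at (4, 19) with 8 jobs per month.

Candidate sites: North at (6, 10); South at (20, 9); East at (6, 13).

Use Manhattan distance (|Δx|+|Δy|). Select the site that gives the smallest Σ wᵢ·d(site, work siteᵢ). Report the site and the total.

Total weighted distance at each candidate:
  North (6, 10): total = 3248
  South (20, 9): total = 5028
  East (6, 13): total = 2844
Minimum is at East with total 2844 blocks.

East, total 2844 blocks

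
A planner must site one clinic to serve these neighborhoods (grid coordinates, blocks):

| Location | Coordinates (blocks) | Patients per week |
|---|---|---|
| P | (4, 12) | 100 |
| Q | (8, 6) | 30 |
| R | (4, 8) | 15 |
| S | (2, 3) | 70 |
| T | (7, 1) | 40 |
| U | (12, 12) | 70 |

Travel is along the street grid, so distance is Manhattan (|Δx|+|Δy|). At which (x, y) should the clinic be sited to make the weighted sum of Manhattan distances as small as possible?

(4, 12)

Manhattan distance separates: Σwᵢ(|x−xᵢ|+|y−yᵢ|) = Σwᵢ|x−xᵢ| + Σwᵢ|y−yᵢ|, so x and y are optimised independently as 1-D weighted medians.
Total weight W = 325; half = 162.5.
x-coordinate, sorted with cumulative weight:
  x=2 (S, w=70) cum 70
  x=4 (P, w=100) cum 170  ← median
  x=4 (R, w=15) cum 185
  x=7 (T, w=40) cum 225
  x=8 (Q, w=30) cum 255
  x=12 (U, w=70) cum 325
⇒ x* = 4
y-coordinate, sorted with cumulative weight:
  y=1 (T, w=40) cum 40
  y=3 (S, w=70) cum 110
  y=6 (Q, w=30) cum 140
  y=8 (R, w=15) cum 155
  y=12 (P, w=100) cum 255  ← median
  y=12 (U, w=70) cum 325
⇒ y* = 12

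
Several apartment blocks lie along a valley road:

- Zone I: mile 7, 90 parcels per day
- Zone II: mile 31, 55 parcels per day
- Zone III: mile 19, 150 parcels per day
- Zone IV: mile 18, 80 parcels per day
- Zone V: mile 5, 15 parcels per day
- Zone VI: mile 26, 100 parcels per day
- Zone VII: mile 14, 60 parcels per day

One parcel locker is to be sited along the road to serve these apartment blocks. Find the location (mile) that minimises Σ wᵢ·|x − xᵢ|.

x = 19

For a sum of weighted absolute distances on a line, the optimum is the weighted median (not the mean). Total weight W = 550; half-weight = 275.
Sort by position and accumulate weight:
  mile 5 (Zone V, w=15) → cum 15
  mile 7 (Zone I, w=90) → cum 105
  mile 14 (Zone VII, w=60) → cum 165
  mile 18 (Zone IV, w=80) → cum 245
  mile 19 (Zone III, w=150) → cum 395  ≥ 275 → median here
  mile 26 (Zone VI, w=100) → cum 495
  mile 31 (Zone II, w=55) → cum 550
Optimal location: mile 19.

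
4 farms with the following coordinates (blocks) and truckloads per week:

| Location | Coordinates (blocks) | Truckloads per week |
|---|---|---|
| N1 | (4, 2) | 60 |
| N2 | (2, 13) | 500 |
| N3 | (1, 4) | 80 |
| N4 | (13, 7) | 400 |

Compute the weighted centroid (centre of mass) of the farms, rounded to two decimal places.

The minimiser of Σwᵢ‖p−pᵢ‖² is the weighted centroid p* = (Σwᵢpᵢ)/(Σwᵢ).
Σwᵢ = 1040.
Σwᵢxᵢ = 60·4 + 500·2 + 80·1 + 400·13 = 6520.
Σwᵢyᵢ = 60·2 + 500·13 + 80·4 + 400·7 = 9740.
x* = 6520/1040 = 6.27, y* = 9740/1040 = 9.37.

(6.27, 9.37)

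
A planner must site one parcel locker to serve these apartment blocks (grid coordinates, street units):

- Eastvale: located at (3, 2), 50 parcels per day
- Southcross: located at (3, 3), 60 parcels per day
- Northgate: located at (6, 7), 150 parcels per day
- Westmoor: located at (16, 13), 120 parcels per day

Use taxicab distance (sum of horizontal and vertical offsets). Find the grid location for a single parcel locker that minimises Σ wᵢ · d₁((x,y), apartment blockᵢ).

Manhattan distance separates: Σwᵢ(|x−xᵢ|+|y−yᵢ|) = Σwᵢ|x−xᵢ| + Σwᵢ|y−yᵢ|, so x and y are optimised independently as 1-D weighted medians.
Total weight W = 380; half = 190.
x-coordinate, sorted with cumulative weight:
  x=3 (Eastvale, w=50) cum 50
  x=3 (Southcross, w=60) cum 110
  x=6 (Northgate, w=150) cum 260  ← median
  x=16 (Westmoor, w=120) cum 380
⇒ x* = 6
y-coordinate, sorted with cumulative weight:
  y=2 (Eastvale, w=50) cum 50
  y=3 (Southcross, w=60) cum 110
  y=7 (Northgate, w=150) cum 260  ← median
  y=13 (Westmoor, w=120) cum 380
⇒ y* = 7

(6, 7)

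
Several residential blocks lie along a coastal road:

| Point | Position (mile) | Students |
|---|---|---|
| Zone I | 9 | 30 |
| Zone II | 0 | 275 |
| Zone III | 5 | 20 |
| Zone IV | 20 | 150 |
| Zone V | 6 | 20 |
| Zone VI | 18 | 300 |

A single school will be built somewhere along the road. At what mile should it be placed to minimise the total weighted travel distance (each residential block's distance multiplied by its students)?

x = 18

For a sum of weighted absolute distances on a line, the optimum is the weighted median (not the mean). Total weight W = 795; half-weight = 397.5.
Sort by position and accumulate weight:
  mile 0 (Zone II, w=275) → cum 275
  mile 5 (Zone III, w=20) → cum 295
  mile 6 (Zone V, w=20) → cum 315
  mile 9 (Zone I, w=30) → cum 345
  mile 18 (Zone VI, w=300) → cum 645  ≥ 397.5 → median here
  mile 20 (Zone IV, w=150) → cum 795
Optimal location: mile 18.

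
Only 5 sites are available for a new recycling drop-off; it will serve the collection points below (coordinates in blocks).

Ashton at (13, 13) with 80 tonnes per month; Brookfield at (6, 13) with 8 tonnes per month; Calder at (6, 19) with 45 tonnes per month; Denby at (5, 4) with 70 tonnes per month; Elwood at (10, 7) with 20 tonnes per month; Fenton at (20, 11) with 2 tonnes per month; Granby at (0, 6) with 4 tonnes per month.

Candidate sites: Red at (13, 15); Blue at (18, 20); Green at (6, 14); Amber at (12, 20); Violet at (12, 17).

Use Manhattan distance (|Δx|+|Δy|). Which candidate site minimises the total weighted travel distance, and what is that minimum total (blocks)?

Green, total 1953 blocks

Total weighted distance at each candidate:
  Red (13, 15): total = 2387
  Blue (18, 20): total = 4297
  Green (6, 14): total = 1953
  Amber (12, 20): total = 3107
  Violet (12, 17): total = 2600
Minimum is at Green with total 1953 blocks.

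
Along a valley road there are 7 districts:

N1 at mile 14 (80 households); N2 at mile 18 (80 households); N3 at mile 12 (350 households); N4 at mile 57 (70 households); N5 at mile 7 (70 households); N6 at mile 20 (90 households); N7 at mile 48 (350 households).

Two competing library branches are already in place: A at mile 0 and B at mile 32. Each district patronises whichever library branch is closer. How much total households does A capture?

500

The indifferent point is the midpoint (0+32)/2 = 16; districts left of it (closer to A at 0) go to A, those right go to B.
  N5 at 7 (w=70) → A
  N3 at 12 (w=350) → A
  N1 at 14 (w=80) → A
  N2 at 18 (w=80) → B
  N6 at 20 (w=90) → B
  N7 at 48 (w=350) → B
  N4 at 57 (w=70) → B
A captures 500; B captures 590.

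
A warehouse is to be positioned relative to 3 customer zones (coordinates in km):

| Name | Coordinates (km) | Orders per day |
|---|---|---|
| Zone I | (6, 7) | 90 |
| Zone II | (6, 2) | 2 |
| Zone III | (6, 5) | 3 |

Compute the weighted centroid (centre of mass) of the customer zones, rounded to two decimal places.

(6.00, 6.83)

The minimiser of Σwᵢ‖p−pᵢ‖² is the weighted centroid p* = (Σwᵢpᵢ)/(Σwᵢ).
Σwᵢ = 95.
Σwᵢxᵢ = 90·6 + 2·6 + 3·6 = 570.
Σwᵢyᵢ = 90·7 + 2·2 + 3·5 = 649.
x* = 570/95 = 6.00, y* = 649/95 = 6.83.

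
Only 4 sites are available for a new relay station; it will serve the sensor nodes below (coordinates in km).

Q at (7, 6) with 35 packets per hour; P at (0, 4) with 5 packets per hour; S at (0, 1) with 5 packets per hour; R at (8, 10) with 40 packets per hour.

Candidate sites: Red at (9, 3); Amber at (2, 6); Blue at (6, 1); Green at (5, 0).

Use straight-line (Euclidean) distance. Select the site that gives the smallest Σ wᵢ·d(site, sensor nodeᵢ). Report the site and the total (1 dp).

Red, total 500.4 km

Total weighted distance at each candidate:
  Red (9, 3): total = 500.4
  Amber (2, 6): total = 504.5
  Blue (6, 1): total = 610.8
  Green (5, 0): total = 696.5
Minimum is at Red with total 500.4 km.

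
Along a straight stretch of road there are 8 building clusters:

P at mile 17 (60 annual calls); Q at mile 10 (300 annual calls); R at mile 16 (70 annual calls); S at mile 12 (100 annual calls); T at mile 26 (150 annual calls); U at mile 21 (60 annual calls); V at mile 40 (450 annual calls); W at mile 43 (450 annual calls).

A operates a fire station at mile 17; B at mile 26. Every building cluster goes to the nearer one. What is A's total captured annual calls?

The indifferent point is the midpoint (17+26)/2 = 21.5; building clusters left of it (closer to A at 17) go to A, those right go to B.
  Q at 10 (w=300) → A
  S at 12 (w=100) → A
  R at 16 (w=70) → A
  P at 17 (w=60) → A
  U at 21 (w=60) → A
  T at 26 (w=150) → B
  V at 40 (w=450) → B
  W at 43 (w=450) → B
A captures 590; B captures 1050.

590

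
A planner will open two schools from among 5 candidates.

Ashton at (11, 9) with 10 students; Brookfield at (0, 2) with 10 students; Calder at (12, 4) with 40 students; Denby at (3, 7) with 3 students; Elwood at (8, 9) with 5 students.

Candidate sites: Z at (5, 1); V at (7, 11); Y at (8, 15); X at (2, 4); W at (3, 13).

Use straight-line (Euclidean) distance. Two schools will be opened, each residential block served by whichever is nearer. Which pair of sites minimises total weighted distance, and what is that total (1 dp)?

{Z, V}, total 428.5

Evaluate every pair (each demand assigned to the nearer of the two):
  {Z, V}: total = 428.5
  {V, X}: total = 437.8
  {Z, Y}: total = 471.7
  {Z, X}: total = 481.5
  {Z, W}: total = 495.1
  {V, Y}: total = 531.0
  {V, W}: total = 531.0
  {Y, X}: total = 534.9
  {X, W}: total = 559.2
  {Y, W}: total = 697.3
Best pair: {Z, V} with total 428.5.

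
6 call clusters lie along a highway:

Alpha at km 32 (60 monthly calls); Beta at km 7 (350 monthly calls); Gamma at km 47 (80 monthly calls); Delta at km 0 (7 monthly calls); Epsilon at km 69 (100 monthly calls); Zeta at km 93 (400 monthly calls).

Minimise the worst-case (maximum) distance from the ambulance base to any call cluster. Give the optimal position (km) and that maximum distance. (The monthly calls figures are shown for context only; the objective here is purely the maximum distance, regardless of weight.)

The 1-center on a line is the midpoint of the two extreme points: leftmost at 0, rightmost at 93.
Optimal location = (0 + 93)/2 = 46.5; maximum distance = (93 − 0)/2 = 46.5.

location 46.5, max distance 46.5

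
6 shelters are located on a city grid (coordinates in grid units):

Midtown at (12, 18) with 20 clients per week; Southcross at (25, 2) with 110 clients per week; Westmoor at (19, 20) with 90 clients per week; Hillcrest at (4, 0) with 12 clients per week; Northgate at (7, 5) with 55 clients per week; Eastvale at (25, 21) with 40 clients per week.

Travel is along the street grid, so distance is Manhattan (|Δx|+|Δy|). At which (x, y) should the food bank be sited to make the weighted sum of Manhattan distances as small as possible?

Manhattan distance separates: Σwᵢ(|x−xᵢ|+|y−yᵢ|) = Σwᵢ|x−xᵢ| + Σwᵢ|y−yᵢ|, so x and y are optimised independently as 1-D weighted medians.
Total weight W = 327; half = 163.5.
x-coordinate, sorted with cumulative weight:
  x=4 (Hillcrest, w=12) cum 12
  x=7 (Northgate, w=55) cum 67
  x=12 (Midtown, w=20) cum 87
  x=19 (Westmoor, w=90) cum 177  ← median
  x=25 (Southcross, w=110) cum 287
  x=25 (Eastvale, w=40) cum 327
⇒ x* = 19
y-coordinate, sorted with cumulative weight:
  y=0 (Hillcrest, w=12) cum 12
  y=2 (Southcross, w=110) cum 122
  y=5 (Northgate, w=55) cum 177  ← median
  y=18 (Midtown, w=20) cum 197
  y=20 (Westmoor, w=90) cum 287
  y=21 (Eastvale, w=40) cum 327
⇒ y* = 5

(19, 5)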